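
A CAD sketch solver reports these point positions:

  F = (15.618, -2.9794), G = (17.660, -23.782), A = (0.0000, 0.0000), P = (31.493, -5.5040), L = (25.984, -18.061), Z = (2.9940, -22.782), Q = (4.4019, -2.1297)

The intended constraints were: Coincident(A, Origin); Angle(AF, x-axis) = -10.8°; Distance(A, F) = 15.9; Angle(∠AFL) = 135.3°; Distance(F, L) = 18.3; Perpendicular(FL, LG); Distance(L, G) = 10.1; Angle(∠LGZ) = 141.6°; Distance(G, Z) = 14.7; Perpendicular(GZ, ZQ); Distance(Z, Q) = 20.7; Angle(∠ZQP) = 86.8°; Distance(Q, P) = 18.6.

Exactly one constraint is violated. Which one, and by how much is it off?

Distance(Q, P) = 18.6 — off by 8.70.

A = (0.00, 0.00) ✓; AF at -10.80° ✓; |AF| = 15.90 ✓; ∠AFL = 135.3° ✓; |FL| = 18.30 ✓; ∠(FL, LG) = 90.00° ✓; |LG| = 10.10 ✓; ∠LGZ = 141.6° ✓; |GZ| = 14.70 ✓; ∠(GZ, ZQ) = 90.00° ✓; |ZQ| = 20.70 ✓; ∠ZQP = 86.80° ✓; |QP| = 27.30 ✗.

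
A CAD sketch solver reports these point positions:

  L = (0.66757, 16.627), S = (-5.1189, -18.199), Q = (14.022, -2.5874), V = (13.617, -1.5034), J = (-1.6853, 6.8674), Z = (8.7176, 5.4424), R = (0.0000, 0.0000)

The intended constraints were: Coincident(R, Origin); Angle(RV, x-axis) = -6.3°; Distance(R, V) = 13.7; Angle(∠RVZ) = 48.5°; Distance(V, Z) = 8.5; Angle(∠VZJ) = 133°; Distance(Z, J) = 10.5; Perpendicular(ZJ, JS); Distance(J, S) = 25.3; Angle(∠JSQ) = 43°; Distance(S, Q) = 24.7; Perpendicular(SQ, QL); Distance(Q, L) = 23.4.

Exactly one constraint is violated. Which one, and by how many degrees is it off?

Perpendicular(SQ, QL) — off by 4.40°.

R = (0.00, 0.00) ✓; RV at -6.300° ✓; |RV| = 13.70 ✓; ∠RVZ = 48.50° ✓; |VZ| = 8.500 ✓; ∠VZJ = 133.0° ✓; |ZJ| = 10.50 ✓; ∠(ZJ, JS) = 90.00° ✓; |JS| = 25.30 ✓; ∠JSQ = 43.00° ✓; |SQ| = 24.70 ✓; ∠(SQ, QL) = 85.60° ✗; |QL| = 23.40 ✓.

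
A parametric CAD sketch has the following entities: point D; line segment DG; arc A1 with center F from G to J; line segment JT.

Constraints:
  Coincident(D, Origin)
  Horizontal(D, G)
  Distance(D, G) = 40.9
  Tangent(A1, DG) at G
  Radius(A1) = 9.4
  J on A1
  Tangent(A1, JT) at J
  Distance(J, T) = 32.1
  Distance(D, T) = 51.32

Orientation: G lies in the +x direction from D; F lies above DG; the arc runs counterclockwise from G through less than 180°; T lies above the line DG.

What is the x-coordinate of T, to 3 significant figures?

30.6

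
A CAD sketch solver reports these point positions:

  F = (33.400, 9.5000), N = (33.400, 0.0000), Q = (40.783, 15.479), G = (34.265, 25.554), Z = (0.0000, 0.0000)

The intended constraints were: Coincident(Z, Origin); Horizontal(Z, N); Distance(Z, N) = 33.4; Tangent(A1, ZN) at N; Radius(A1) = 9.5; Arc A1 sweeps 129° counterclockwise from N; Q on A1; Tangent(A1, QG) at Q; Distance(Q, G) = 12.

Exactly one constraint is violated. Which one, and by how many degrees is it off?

Tangent(A1, QG) at Q — off by 6.10°.

Z = (0.00, 0.00) ✓; Z.y = 0.00, N.y = 0.00 ✓; |ZN| = 33.40 ✓; ∠(FN, NZ) = 90.00° ✓; |FN| = 9.500 ✓; bearing(F→Q) − bearing(F→N) = 129.0° ✓; |FQ| = 9.500 ✓; ∠(FQ, QG) = 96.10° ✗; |QG| = 12.00 ✓.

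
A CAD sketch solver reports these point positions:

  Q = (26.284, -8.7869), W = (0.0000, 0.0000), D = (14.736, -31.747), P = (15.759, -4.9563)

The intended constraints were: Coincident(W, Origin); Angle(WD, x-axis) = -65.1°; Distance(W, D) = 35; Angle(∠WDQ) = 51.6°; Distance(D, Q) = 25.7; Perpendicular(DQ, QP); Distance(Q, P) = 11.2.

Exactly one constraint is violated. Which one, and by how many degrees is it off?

Perpendicular(DQ, QP) — off by 6.70°.

W = (0.00, 0.00) ✓; WD at -65.10° ✓; |WD| = 35.00 ✓; ∠WDQ = 51.60° ✓; |DQ| = 25.70 ✓; ∠(DQ, QP) = 96.70° ✗; |QP| = 11.20 ✓.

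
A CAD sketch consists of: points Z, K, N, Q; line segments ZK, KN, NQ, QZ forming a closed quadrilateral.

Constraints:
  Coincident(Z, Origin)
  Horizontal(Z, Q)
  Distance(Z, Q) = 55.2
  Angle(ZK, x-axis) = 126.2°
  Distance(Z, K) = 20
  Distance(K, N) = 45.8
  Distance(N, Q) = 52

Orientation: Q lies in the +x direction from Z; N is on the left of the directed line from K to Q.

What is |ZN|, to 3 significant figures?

49.7

Z is at the origin; Z and Q share the same y with |ZQ| = 55.2 and Q in +x, so Q = (55.2, 0). ZK runs at 126.2° with |ZK| = 20.0, so K = (-11.8, 16.1). N is determined by |KN| = 45.8 and |NQ| = 52.0 together: it lies at the intersection of circle(K, 45.8) and circle(Q, 52.0). With |KQ| = 68.9, the foot of the radical line on KQ is 30.1 from K and the perpendicular offset is √(45.8² − 30.1²) = 34.5. Taking the left-of-KQ solution: N = (25.5, 42.7).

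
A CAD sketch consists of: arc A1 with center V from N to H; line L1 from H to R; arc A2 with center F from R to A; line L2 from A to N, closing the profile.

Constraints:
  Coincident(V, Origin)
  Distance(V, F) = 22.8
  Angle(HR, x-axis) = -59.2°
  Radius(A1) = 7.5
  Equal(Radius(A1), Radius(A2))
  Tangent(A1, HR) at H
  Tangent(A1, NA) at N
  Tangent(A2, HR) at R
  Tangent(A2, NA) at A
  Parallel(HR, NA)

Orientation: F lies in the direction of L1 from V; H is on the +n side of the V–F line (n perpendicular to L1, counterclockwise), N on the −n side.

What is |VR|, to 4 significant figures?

24.00

The slot axis is L1's direction at -59.2°, so u = (cos -59.2°, sin -59.2°) = (0.5120, -0.8590) and n = (−sin -59.2°, cos -59.2°) = (0.8590, 0.5120). V is at the origin and F lies 22.8 along u from V, so F = 22.8·u = (11.67, -19.58). Tangency of A1 to both parallel lines with radius 7.5 puts H and N at V ± 7.5·n: H = (6.442, 3.840), N = (-6.442, -3.840). Equal radii place R and A the same way about F: R = F + 7.5·n = (18.12, -15.74), A = F − 7.5·n = (5.232, -23.42). Then |VR| = |R − V| = 24.00.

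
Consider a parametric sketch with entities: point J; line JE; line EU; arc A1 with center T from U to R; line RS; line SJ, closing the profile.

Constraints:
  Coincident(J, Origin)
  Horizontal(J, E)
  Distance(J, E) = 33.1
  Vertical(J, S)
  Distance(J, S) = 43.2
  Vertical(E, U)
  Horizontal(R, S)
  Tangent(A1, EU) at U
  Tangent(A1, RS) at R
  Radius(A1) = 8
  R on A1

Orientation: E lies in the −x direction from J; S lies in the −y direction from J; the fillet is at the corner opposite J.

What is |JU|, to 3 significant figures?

48.3

J is at the origin; JE is horizontal with |JE| = 33.1 and E on the −x side, so E = (-33.1, 0.00). JS is vertical with |JS| = 43.2 and S on the −y side, so S = (0.00, -43.2). The virtual corner opposite J is at (-33.1, -43.2). Since A1 is tangent to EU there, TU ⟂ EU and the tangent condition forces TR to be normal to RS, with radius 8.0, so the center T sits 8.0 in from both sides at T = (-25.1, -35.2). That places the tangent points at U = (-33.1, -35.2) on EU and R = (-25.1, -43.2) on RS. Then |JU| = |U − J| = 48.3.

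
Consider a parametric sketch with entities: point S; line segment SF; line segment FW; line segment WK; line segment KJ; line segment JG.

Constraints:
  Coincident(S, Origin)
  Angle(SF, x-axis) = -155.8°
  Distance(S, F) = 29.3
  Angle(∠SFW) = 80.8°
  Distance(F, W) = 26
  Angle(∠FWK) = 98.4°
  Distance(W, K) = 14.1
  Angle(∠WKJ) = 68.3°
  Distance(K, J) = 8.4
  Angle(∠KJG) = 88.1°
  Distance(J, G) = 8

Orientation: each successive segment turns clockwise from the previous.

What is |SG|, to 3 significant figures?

30.1

S is at the origin; SF runs at -155.8° with length 29.3, so F = (-26.7, -12.0). ∠SFW = 80.8° gives FW at 105° from the x-axis; with |FW| = 26.0, W = (-33.5, 13.1). ∠FWK = 98.4° gives WK at 23.4° from the x-axis; with |WK| = 14.1, K = (-20.5, 18.7). ∠WKJ = 68.3° gives KJ at -88.3° from the x-axis; with |KJ| = 8.4, J = (-20.3, 10.3). ∠KJG = 88.1° gives JG at 180° from the x-axis; with |JG| = 8.0, G = (-28.3, 10.3). Then |SG| = |G − S| = 30.1.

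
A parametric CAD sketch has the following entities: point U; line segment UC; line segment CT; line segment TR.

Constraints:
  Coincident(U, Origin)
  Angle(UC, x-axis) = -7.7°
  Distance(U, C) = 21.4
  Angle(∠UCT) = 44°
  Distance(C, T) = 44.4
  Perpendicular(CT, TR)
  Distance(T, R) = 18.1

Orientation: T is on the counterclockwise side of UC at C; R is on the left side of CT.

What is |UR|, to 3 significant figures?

29.2

∠UCT = 44.0°, so CT runs at -7.7° + (180° − 44.0°) = 128° from the x-axis; with |CT| = 44.4, T = C + 44.4·(cos 128°, sin 128°) = (-6.31, 32.0). CT is perpendicular to TR; with |TR| = 18.1 on the left of CT, R = T + 18.1·(-0.785, -0.620) = (-20.5, 20.8). Then |UR| = |R − U| = 29.2.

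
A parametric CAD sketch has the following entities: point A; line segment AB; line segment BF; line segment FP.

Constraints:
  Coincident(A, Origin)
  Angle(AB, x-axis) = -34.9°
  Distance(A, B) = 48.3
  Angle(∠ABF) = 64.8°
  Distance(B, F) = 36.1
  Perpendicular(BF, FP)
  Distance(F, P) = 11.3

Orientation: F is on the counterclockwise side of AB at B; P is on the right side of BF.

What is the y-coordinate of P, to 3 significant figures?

6.05

A is at the origin; AB runs at -34.9° with length 48.3, so B = 48.3·(cos -34.9°, sin -34.9°) = (39.6, -27.6). ∠ABF = 64.8°, so BF runs at -34.9° + (180° − 64.8°) = 80.3° from the x-axis; with |BF| = 36.1, F = B + 36.1·(cos 80.3°, sin 80.3°) = (45.7, 7.95). BF ⟂ FP; with |FP| = 11.3 on the right of BF, P = F + 11.3·(0.986, -0.168) = (56.8, 6.05). So P.y = 6.05.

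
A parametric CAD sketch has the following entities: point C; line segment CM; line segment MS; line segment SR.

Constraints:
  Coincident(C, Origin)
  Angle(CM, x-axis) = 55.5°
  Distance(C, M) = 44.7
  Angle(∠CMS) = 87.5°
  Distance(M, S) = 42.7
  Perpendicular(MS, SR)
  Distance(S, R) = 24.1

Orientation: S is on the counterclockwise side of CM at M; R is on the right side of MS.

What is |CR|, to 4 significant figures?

79.93

C is at the origin; CM runs at 55.5° with length 44.7, so M = 44.7·(cos 55.5°, sin 55.5°) = (25.32, 36.84). ∠CMS = 87.5°, so MS runs at 55.5° + (180° − 87.5°) = 148.0° from the x-axis; with |MS| = 42.7, S = M + 42.7·(cos 148.0°, sin 148.0°) = (-10.89, 59.47). MS is perpendicular to SR; with |SR| = 24.1 on the right of MS, R = S + 24.1·(0.5299, 0.8480) = (1.878, 79.90). Then |CR| = |R − C| = 79.93.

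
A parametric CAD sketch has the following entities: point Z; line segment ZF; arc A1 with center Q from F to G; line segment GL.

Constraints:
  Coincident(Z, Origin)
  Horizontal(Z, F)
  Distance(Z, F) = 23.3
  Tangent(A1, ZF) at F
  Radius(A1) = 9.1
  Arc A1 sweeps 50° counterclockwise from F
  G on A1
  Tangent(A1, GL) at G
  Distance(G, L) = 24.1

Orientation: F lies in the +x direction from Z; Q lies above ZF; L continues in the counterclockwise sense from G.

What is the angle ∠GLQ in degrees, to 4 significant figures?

20.69°

Z is at the origin; ZF is horizontal with |ZF| = 23.3 and F on the +x side, so F = (23.30, 0.000). A1 meets ZF tangentially, so QF is at right angles to ZF, so Q = F + (0, 9.1) = (23.30, 9.100). On A1, F sits at bearing -90° from Q; a 50° counterclockwise sweep puts G at bearing -40°, so G = Q + 9.1·(cos -40°, sin -40°) = (30.27, 3.251). Since A1 is tangent to GL there, QG ⟂ GL, so GL runs along (−sin -40°, cos -40°); with |GL| = 24.1, L = (45.76, 21.71). Then cos ∠GLQ = LG·LQ / (|LG||LQ|), giving 20.69°.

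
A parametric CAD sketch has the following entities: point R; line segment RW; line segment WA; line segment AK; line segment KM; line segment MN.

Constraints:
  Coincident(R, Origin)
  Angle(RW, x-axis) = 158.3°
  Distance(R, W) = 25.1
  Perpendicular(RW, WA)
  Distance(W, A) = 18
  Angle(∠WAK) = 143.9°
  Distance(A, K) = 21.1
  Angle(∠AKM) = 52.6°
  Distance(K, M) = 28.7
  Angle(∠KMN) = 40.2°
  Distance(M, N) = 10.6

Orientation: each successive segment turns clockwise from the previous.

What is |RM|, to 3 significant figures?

8.78

∠WAK = 143.9° gives AK at 32.2° from the x-axis; with |AK| = 21.1, K = (1.19, 37.2). ∠AKM = 52.6° gives KM at -95.2° from the x-axis; with |KM| = 28.7, M = (-1.41, 8.67). Then |RM| = |M − R| = 8.78.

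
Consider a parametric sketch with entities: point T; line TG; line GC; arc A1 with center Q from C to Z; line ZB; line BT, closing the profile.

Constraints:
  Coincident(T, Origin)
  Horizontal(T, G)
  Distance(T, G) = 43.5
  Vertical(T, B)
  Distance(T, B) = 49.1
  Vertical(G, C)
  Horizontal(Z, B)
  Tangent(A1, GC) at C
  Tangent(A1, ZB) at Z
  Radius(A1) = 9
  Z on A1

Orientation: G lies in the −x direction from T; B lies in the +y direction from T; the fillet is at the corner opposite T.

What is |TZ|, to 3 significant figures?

60.0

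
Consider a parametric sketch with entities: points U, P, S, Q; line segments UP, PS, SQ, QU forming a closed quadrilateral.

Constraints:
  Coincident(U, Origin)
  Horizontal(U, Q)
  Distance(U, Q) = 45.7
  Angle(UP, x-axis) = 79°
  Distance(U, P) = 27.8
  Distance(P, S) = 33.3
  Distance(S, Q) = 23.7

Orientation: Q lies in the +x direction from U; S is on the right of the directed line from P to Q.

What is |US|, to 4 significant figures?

22.10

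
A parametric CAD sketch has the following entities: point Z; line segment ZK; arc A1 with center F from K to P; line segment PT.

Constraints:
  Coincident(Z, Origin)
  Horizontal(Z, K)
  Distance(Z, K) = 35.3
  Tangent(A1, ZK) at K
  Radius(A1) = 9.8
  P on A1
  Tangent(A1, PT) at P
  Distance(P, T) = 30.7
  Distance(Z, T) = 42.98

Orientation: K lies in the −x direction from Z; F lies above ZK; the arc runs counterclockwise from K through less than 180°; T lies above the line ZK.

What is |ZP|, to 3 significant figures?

26.9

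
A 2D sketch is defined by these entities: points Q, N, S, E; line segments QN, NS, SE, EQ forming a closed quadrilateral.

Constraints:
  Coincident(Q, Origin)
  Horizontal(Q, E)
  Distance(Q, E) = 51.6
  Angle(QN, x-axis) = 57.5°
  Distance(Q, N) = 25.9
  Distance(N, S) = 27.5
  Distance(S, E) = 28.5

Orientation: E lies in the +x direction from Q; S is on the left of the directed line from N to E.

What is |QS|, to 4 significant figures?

48.82

Checks: |NS| = 27.50 ✓; |SE| = 28.50 ✓.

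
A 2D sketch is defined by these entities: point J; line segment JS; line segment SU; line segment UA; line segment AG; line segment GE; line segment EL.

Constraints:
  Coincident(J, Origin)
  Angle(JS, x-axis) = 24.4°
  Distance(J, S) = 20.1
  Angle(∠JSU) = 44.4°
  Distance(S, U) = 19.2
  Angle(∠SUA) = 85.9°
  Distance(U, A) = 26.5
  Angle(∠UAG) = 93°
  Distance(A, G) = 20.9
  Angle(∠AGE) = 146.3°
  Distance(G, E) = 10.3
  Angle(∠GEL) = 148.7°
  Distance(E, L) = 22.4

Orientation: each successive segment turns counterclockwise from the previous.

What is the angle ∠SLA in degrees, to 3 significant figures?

34.0°

J is at the origin; JS runs at 24.4° with length 20.1, so S = (18.3, 8.30). ∠JSU = 44.4° gives SU at 160° from the x-axis; with |SU| = 19.2, U = (0.263, 14.9). ∠SUA = 85.9° gives UA at -106° from the x-axis; with |UA| = 26.5, A = (-7.00, -10.6). ∠UAG = 93.0° gives AG at -18.9° from the x-axis; with |AG| = 20.9, G = (12.8, -17.4). ∠AGE = 146.3° gives GE at 14.8° from the x-axis; with |GE| = 10.3, E = (22.7, -14.8). ∠GEL = 148.7° gives EL at 46.1° from the x-axis; with |EL| = 22.4, L = (38.3, 1.39). Then cos ∠SLA = LS·LA / (|LS||LA|), giving 34.0°.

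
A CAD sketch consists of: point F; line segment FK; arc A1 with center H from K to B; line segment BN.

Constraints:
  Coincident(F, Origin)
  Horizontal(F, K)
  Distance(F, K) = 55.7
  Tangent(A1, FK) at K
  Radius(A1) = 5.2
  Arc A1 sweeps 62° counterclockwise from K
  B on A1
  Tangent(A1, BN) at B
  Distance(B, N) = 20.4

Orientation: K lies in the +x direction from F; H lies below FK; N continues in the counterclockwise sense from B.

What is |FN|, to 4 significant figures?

46.44

F is at the origin; F and K share the same y with |FK| = 55.7 and K on the +x side, so K = (55.70, 0.000). Since A1 is tangent to FK there, HK ⟂ FK, so H = K + (0, -5.2) = (55.70, -5.200). On A1, K sits at bearing 90° from H; a 62° counterclockwise sweep puts B at bearing 152°, so B = H + 5.2·(cos 152°, sin 152°) = (51.11, -2.759). Tangency of A1 to BN means the radius HB is perpendicular to BN, so BN runs along (−sin 152°, cos 152°); with |BN| = 20.4, N = (41.53, -20.77). Then |FN| = |N − F| = 46.44.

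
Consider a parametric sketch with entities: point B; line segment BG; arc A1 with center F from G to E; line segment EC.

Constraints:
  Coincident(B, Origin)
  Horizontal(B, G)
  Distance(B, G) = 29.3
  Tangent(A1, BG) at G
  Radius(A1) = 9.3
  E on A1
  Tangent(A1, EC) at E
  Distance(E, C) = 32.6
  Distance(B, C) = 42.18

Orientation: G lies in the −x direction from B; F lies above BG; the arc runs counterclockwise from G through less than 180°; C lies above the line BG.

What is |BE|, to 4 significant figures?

21.55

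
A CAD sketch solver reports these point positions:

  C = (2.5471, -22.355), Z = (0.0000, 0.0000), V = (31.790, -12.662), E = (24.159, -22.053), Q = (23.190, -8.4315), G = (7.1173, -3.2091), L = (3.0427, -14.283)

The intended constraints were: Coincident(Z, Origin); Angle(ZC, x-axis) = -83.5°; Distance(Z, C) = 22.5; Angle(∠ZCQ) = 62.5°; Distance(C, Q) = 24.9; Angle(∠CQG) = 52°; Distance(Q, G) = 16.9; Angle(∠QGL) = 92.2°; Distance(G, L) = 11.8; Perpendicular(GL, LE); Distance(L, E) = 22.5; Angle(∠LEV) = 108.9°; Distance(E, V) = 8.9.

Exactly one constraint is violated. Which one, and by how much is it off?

Distance(E, V) = 8.9 — off by 3.20.

Z = (0.00, 0.00) ✓; ZC at -83.50° ✓; |ZC| = 22.50 ✓; ∠ZCQ = 62.50° ✓; |CQ| = 24.90 ✓; ∠CQG = 52.00° ✓; |QG| = 16.90 ✓; ∠QGL = 92.20° ✓; |GL| = 11.80 ✓; ∠(GL, LE) = 90.00° ✓; |LE| = 22.50 ✓; ∠LEV = 108.9° ✓; |EV| = 12.10 ✗.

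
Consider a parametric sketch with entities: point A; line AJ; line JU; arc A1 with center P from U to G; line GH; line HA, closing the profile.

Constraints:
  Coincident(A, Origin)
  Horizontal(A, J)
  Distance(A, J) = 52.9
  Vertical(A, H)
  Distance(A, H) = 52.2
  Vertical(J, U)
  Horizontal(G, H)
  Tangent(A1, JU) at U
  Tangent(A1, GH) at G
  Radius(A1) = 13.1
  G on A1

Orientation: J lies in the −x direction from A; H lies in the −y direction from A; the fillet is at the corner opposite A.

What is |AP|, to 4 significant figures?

55.79

A is at the origin; A and J share the same y with |AJ| = 52.9 and J on the −x side, so J = (-52.90, 0.000). A and H share the same x with |AH| = 52.2 and H on the −y side, so H = (0.000, -52.20). The virtual corner opposite A is at (-52.90, -52.20). A1 meets JU tangentially, so PU is at right angles to JU and since A1 is tangent to GH there, PG ⟂ GH, with radius 13.1, so the center P sits 13.1 in from both sides at P = (-39.80, -39.10). Then |AP| = |P − A| = 55.79.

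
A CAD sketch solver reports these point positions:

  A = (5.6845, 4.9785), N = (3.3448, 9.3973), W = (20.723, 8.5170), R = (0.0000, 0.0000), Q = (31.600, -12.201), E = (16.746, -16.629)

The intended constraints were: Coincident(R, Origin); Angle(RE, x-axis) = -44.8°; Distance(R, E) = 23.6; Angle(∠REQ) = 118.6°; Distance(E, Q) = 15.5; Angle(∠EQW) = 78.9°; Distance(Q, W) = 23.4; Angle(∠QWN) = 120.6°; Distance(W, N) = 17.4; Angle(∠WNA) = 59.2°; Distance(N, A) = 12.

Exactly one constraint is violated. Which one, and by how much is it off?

Distance(N, A) = 12 — off by 7.00.

R = (0.00, 0.00) ✓; RE at -44.80° ✓; |RE| = 23.60 ✓; ∠REQ = 118.6° ✓; |EQ| = 15.50 ✓; ∠EQW = 78.90° ✓; |QW| = 23.40 ✓; ∠QWN = 120.6° ✓; |WN| = 17.40 ✓; ∠WNA = 59.20° ✓; |NA| = 5.000 ✗.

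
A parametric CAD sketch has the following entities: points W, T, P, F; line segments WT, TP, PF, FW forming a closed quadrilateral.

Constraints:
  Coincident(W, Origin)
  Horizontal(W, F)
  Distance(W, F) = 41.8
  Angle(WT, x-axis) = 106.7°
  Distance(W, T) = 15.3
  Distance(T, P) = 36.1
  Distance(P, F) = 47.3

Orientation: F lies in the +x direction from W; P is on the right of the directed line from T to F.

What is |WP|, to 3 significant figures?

21.2

Checks: |TP| = 36.10 ✓; |PF| = 47.30 ✓.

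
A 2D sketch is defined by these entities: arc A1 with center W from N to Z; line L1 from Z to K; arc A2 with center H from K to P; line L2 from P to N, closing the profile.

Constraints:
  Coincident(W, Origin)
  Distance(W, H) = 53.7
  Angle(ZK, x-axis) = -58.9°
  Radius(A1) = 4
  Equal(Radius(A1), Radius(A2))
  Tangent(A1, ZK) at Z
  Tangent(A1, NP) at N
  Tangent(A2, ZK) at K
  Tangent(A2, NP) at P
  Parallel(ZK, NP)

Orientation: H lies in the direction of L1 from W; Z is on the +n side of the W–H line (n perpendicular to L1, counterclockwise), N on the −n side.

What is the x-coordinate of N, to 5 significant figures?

-3.4251

The slot axis is L1's direction at -58.9°, so u = (cos -58.9°, sin -58.9°) = (0.51653, -0.85627) and n = (−sin -58.9°, cos -58.9°) = (0.85627, 0.51653). W is at the origin and H lies 53.7 along u from W, so H = 53.7·u = (27.738, -45.982). Tangency of A1 to both parallel lines with radius 4.0 puts Z and N at W ± 4.0·n: Z = (3.4251, 2.0661), N = (-3.4251, -2.0661). So N.x = -3.4251.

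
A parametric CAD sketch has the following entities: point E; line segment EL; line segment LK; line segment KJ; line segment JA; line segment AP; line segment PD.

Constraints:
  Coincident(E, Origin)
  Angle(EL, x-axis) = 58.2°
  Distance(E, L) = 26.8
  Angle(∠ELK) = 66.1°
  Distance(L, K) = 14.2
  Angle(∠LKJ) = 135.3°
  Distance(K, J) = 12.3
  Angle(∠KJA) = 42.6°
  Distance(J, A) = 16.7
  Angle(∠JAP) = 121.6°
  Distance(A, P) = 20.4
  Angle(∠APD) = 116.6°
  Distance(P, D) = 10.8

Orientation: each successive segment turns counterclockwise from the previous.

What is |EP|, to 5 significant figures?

37.221

E is at the origin; EL runs at 58.2° with length 26.8, so L = (14.122, 22.777). ∠ELK = 66.1° gives LK at 172.10° from the x-axis; with |LK| = 14.2, K = (0.057181, 24.729). ∠LKJ = 135.3° gives KJ at -143.20° from the x-axis; with |KJ| = 12.3, J = (-9.7918, 17.361). ∠KJA = 42.6° gives JA at -5.8000° from the x-axis; with |JA| = 16.7, A = (6.8227, 15.673). ∠JAP = 121.6° gives AP at 52.600° from the x-axis; with |AP| = 20.4, P = (19.213, 31.879). Then |EP| = |P − E| = 37.221.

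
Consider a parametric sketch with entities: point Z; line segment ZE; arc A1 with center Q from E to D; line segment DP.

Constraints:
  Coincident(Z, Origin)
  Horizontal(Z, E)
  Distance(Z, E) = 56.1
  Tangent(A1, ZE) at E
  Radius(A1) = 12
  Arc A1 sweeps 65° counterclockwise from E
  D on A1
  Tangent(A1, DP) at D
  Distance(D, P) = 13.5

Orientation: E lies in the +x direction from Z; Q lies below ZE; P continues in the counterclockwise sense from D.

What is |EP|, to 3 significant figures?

25.3

Z is at the origin; ZE is horizontal with |ZE| = 56.1 and E on the +x side, so E = (56.1, 0.00). The tangent condition forces QE to be normal to ZE, so Q = E + (0, -12) = (56.1, -12.0). On A1, E sits at bearing 90° from Q; a 65° counterclockwise sweep puts D at bearing 155°, so D = Q + 12.0·(cos 155°, sin 155°) = (45.2, -6.93). A1 meets DP tangentially, so QD is at right angles to DP, so DP runs along (−sin 155°, cos 155°); with |DP| = 13.5, P = (39.5, -19.2). Then |EP| = |P − E| = 25.3.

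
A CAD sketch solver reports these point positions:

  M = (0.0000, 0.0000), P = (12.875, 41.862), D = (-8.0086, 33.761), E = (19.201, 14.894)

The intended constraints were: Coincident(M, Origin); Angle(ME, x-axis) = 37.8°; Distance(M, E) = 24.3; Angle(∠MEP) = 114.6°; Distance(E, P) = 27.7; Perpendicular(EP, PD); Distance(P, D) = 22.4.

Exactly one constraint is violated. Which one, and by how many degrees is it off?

Perpendicular(EP, PD) — off by 8.00°.

M = (0.00, 0.00) ✓; ME at 37.80° ✓; |ME| = 24.30 ✓; ∠MEP = 114.6° ✓; |EP| = 27.70 ✓; ∠(EP, PD) = 98.00° ✗; |PD| = 22.40 ✓.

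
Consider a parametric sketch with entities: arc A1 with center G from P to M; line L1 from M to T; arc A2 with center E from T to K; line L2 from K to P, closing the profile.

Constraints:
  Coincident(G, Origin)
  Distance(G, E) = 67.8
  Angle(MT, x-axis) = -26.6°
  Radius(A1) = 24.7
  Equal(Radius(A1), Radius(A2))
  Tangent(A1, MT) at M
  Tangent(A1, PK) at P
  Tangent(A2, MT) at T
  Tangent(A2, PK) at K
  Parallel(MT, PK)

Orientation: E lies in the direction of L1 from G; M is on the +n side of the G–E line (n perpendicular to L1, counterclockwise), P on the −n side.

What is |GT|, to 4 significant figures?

72.16

The slot axis is L1's direction at -26.6°, so u = (cos -26.6°, sin -26.6°) = (0.8942, -0.4478) and n = (−sin -26.6°, cos -26.6°) = (0.4478, 0.8942). G is at the origin and E lies 67.8 along u from G, so E = 67.8·u = (60.62, -30.36). Tangency of A1 to both parallel lines with radius 24.7 puts M and P at G ± 24.7·n: M = (11.06, 22.09), P = (-11.06, -22.09). Equal radii place T and K the same way about E: T = E + 24.7·n = (71.68, -8.272), K = E − 24.7·n = (49.56, -52.44). Then |GT| = |T − G| = 72.16.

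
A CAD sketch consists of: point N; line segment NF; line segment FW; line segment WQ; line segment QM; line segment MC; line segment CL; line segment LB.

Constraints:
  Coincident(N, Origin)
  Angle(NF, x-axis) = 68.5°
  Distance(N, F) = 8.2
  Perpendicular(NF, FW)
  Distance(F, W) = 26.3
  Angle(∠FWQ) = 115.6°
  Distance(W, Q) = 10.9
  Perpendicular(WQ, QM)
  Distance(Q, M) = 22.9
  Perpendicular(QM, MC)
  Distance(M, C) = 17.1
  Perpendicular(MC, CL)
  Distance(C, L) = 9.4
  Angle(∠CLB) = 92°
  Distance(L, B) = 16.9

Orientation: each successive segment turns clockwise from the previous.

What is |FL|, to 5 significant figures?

11.449

N is at the origin; NF runs at 68.5° with length 8.2, so F = (3.0053, 7.6294). NF ⟂ FW, so FW runs at -21.500°; with |FW| = 26.3, W = (27.475, -2.0096). ∠FWQ = 115.6° gives WQ at -85.900° from the x-axis; with |WQ| = 10.9, Q = (28.255, -12.882). The perpendicularity gives QM at right angles to WQ, so QM runs at -175.90°; with |QM| = 22.9, M = (5.4132, -14.519). QM is perpendicular to MC, so MC runs at 94.100°; with |MC| = 17.1, C = (4.1906, 2.5373). MC ⟂ CL, so CL runs at 4.1000°; with |CL| = 9.4, L = (13.567, 3.2094). Then |FL| = |L − F| = 11.449.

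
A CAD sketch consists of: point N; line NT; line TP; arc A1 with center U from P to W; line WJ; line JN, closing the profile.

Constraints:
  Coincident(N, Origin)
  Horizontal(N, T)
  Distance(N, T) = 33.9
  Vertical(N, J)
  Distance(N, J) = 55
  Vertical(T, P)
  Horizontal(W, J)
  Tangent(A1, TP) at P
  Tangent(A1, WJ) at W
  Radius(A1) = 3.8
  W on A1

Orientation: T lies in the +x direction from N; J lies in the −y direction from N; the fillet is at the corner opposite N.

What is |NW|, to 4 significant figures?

62.70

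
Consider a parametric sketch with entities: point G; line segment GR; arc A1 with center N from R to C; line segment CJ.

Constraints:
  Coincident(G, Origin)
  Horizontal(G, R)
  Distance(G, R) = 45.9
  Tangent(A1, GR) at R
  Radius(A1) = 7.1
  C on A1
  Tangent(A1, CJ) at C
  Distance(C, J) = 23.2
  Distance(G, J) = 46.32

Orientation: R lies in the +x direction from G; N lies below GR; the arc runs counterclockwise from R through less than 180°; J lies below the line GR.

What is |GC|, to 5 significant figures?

39.349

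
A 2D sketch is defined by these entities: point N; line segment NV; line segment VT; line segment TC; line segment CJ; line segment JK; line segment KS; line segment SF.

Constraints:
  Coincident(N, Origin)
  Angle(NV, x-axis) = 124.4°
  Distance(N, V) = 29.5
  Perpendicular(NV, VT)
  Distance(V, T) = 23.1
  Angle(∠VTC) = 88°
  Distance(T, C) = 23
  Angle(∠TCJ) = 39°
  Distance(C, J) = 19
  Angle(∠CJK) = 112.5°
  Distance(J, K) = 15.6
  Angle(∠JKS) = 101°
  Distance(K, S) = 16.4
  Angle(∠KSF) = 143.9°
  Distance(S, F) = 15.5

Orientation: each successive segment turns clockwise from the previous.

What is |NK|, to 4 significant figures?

39.83

N is at the origin; NV runs at 124.4° with length 29.5, so V = (-16.67, 24.34). The perpendicularity gives VT at right angles to NV, so VT runs at 34.40°; with |VT| = 23.1, T = (2.394, 37.39). ∠VTC = 88.0° gives TC at -57.60° from the x-axis; with |TC| = 23.0, C = (14.72, 17.97). ∠TCJ = 39.0° gives CJ at 161.4° from the x-axis; with |CJ| = 19.0, J = (-3.290, 24.03). ∠CJK = 112.5° gives JK at 93.90° from the x-axis; with |JK| = 15.6, K = (-4.351, 39.60). Then |NK| = |K − N| = 39.83.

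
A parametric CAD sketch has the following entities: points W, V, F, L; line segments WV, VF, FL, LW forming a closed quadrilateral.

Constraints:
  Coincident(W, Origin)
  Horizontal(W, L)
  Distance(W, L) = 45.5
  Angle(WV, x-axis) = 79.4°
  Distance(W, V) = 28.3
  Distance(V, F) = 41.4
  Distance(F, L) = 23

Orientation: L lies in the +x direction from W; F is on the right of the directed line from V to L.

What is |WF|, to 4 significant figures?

25.88

Checks: |VF| = 41.40 ✓; |FL| = 23.00 ✓.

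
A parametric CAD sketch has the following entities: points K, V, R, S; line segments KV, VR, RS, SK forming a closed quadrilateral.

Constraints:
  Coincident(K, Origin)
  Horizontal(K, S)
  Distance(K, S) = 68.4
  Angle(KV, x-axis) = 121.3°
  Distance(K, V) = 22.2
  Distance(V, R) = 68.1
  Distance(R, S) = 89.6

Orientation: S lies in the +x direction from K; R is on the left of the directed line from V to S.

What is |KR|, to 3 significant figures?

80.9

Checks: |VR| = 68.10 ✓; |RS| = 89.60 ✓.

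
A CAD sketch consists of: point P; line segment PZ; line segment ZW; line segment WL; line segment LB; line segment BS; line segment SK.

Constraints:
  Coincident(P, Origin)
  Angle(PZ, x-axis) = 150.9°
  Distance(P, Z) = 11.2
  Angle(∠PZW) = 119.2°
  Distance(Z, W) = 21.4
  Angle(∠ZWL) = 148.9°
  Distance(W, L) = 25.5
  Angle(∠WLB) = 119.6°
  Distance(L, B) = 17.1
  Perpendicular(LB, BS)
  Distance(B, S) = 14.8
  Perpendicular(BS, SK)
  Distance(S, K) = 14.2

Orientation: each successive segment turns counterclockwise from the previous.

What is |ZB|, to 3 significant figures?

52.4

P is at the origin; PZ runs at 150.9° with length 11.2, so Z = (-9.79, 5.45). ∠PZW = 119.2° gives ZW at -148° from the x-axis; with |ZW| = 21.4, W = (-28.0, -5.80). ∠ZWL = 148.9° gives WL at -117° from the x-axis; with |WL| = 25.5, L = (-39.6, -28.5). ∠WLB = 119.6° gives LB at -56.8° from the x-axis; with |LB| = 17.1, B = (-30.3, -42.8). Then |ZB| = |B − Z| = 52.4.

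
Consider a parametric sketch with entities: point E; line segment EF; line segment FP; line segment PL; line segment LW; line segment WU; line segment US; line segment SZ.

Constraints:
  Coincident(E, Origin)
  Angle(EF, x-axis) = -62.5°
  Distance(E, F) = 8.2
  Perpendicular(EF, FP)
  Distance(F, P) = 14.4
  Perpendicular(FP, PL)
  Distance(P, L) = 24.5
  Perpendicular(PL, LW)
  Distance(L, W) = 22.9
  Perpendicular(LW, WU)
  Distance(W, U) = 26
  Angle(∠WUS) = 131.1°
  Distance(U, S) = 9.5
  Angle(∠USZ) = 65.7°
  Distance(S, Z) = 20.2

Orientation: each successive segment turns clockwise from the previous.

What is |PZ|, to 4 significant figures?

15.25

∠WUS = 131.1° gives US at -111.4° from the x-axis; with |US| = 9.5, S = (8.552, -13.52). ∠USZ = 65.7° gives SZ at 134.3° from the x-axis; with |SZ| = 20.2, Z = (-5.556, 0.9328). Then |PZ| = |Z − P| = 15.25.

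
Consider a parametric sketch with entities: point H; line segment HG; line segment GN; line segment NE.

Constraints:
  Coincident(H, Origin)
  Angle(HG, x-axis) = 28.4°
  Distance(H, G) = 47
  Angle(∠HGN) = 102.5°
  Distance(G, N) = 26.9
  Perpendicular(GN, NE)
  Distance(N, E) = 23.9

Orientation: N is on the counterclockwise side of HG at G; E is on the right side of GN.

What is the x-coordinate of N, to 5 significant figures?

33.974

H is at the origin; HG runs at 28.4° with length 47.0, so G = 47.0·(cos 28.4°, sin 28.4°) = (41.343, 22.354). ∠HGN = 102.5°, so GN runs at 28.4° + (180° − 102.5°) = 105.90° from the x-axis; with |GN| = 26.9, N = G + 26.9·(cos 105.90°, sin 105.90°) = (33.974, 48.225). So N.x = 33.974.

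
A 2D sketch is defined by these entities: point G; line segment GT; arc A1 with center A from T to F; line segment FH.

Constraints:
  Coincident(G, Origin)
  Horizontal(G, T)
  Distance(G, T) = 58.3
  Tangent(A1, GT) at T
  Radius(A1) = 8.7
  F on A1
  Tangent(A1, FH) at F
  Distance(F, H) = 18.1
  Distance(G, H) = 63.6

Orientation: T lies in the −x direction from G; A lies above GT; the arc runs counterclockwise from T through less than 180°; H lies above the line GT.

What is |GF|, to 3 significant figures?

51.6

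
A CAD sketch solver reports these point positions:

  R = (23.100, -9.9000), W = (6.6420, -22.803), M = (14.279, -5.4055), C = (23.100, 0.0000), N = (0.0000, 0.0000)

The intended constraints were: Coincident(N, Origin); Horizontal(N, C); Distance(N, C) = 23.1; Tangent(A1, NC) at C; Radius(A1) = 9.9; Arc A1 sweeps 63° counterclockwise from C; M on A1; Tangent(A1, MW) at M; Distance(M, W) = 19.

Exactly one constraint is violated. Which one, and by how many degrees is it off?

Tangent(A1, MW) at M — off by 3.30°.

N = (0.00, 0.00) ✓; N.y = 0.00, C.y = 0.00 ✓; |NC| = 23.10 ✓; ∠(RC, CN) = 90.00° ✓; |RC| = 9.900 ✓; bearing(R→M) − bearing(R→C) = 63.00° ✓; |RM| = 9.900 ✓; ∠(RM, MW) = 86.70° ✗; |MW| = 19.00 ✓.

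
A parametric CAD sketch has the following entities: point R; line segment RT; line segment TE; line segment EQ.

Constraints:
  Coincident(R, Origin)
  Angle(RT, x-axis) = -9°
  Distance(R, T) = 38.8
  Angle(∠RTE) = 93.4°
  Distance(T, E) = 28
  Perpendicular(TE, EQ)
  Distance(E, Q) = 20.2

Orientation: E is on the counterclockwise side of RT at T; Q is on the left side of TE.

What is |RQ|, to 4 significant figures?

35.52

R is at the origin; RT runs at -9.0° with length 38.8, so T = 38.8·(cos -9.0°, sin -9.0°) = (38.32, -6.070). ∠RTE = 93.4°, so TE runs at -9.0° + (180° − 93.4°) = 77.60° from the x-axis; with |TE| = 28.0, E = T + 28.0·(cos 77.60°, sin 77.60°) = (44.33, 21.28). TE ⟂ EQ; with |EQ| = 20.2 on the left of TE, Q = E + 20.2·(-0.9767, 0.2147) = (24.61, 25.61). Then |RQ| = |Q − R| = 35.52.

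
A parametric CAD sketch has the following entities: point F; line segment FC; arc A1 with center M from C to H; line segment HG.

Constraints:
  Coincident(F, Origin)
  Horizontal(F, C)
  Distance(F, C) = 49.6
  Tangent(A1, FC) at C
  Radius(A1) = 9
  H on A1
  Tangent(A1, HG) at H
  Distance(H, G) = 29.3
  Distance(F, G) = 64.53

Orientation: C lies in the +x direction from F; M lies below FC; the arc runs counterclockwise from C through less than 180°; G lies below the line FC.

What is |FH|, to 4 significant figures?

42.84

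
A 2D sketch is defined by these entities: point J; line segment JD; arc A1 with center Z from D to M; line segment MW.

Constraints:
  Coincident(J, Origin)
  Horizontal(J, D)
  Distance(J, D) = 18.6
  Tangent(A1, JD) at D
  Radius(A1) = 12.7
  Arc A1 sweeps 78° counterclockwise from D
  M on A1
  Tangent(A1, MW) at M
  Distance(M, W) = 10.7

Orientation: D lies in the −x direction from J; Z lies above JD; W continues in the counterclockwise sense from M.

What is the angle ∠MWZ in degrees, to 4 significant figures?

49.89°

J is at the origin; J and D share the same y with |JD| = 18.6 and D on the −x side, so D = (-18.60, 0.000). The tangent condition forces ZD to be normal to JD, so Z = D + (0, 12.7) = (-18.60, 12.70). On A1, D sits at bearing -90° from Z; a 78° counterclockwise sweep puts M at bearing -12°, so M = Z + 12.7·(cos -12°, sin -12°) = (-6.178, 10.06). Since A1 is tangent to MW there, ZM ⟂ MW, so MW runs along (−sin -12°, cos -12°); with |MW| = 10.7, W = (-3.953, 20.53). Then cos ∠MWZ = WM·WZ / (|WM||WZ|), giving 49.89°.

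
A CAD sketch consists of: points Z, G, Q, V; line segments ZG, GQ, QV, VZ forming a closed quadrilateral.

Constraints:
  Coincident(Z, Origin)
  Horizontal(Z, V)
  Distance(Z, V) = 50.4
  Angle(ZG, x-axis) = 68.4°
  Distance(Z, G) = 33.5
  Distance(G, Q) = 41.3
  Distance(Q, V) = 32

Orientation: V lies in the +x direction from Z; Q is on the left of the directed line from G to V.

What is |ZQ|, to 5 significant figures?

62.365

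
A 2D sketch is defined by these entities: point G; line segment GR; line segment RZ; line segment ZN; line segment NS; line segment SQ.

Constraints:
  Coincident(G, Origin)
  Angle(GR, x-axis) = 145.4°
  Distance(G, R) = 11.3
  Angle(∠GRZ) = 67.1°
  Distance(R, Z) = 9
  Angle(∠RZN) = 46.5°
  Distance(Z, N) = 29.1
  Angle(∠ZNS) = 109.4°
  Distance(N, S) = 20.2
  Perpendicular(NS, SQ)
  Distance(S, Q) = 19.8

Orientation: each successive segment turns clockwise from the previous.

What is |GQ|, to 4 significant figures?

30.15

G is at the origin; GR runs at 145.4° with length 11.3, so R = (-9.301, 6.417). ∠GRZ = 67.1° gives RZ at 32.50° from the x-axis; with |RZ| = 9.0, Z = (-1.711, 11.25). ∠RZN = 46.5° gives ZN at -101.0° from the x-axis; with |ZN| = 29.1, N = (-7.263, -17.31). ∠ZNS = 109.4° gives NS at -171.6° from the x-axis; with |NS| = 20.2, S = (-27.25, -20.26). NS ⟂ SQ, so SQ runs at 98.40°; with |SQ| = 19.8, Q = (-30.14, -0.6763). Then |GQ| = |Q − G| = 30.15.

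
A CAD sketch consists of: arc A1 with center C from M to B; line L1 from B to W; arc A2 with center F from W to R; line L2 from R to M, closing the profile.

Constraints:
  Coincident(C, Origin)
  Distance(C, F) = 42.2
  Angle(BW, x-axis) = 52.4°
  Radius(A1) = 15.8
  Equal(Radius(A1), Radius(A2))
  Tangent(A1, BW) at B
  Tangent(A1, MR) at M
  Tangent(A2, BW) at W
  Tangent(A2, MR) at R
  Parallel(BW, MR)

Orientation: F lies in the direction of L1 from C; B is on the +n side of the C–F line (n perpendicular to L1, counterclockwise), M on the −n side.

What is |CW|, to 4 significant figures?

45.06

The slot axis is L1's direction at 52.4°, so u = (cos 52.4°, sin 52.4°) = (0.6101, 0.7923) and n = (−sin 52.4°, cos 52.4°) = (-0.7923, 0.6101). C is at the origin and F lies 42.2 along u from C, so F = 42.2·u = (25.75, 33.43). Tangency of A1 to both parallel lines with radius 15.8 puts B and M at C ± 15.8·n: B = (-12.52, 9.640), M = (12.52, -9.640). Equal radii place W and R the same way about F: W = F + 15.8·n = (13.23, 43.07), R = F − 15.8·n = (38.27, 23.79). Then |CW| = |W − C| = 45.06.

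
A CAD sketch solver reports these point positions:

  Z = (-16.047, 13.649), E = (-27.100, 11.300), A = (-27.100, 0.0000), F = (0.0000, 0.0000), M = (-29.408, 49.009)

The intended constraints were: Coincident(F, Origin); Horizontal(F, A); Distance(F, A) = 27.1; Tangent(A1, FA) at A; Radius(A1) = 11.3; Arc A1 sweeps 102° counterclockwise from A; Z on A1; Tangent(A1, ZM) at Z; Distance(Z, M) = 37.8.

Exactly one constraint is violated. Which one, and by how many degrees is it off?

Tangent(A1, ZM) at Z — off by 8.70°.

F = (0.00, 0.00) ✓; F.y = 0.00, A.y = 0.00 ✓; |FA| = 27.10 ✓; ∠(EA, AF) = 90.00° ✓; |EA| = 11.30 ✓; bearing(E→Z) − bearing(E→A) = 102.0° ✓; |EZ| = 11.30 ✓; ∠(EZ, ZM) = 81.30° ✗; |ZM| = 37.80 ✓.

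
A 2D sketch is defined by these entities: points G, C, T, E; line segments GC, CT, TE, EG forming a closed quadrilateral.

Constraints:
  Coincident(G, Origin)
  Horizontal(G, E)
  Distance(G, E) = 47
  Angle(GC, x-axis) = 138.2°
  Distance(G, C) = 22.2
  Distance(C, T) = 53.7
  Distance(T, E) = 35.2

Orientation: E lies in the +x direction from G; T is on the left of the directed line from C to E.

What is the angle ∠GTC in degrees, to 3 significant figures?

24.3°

G is at the origin; GE is horizontal with |GE| = 47.0 and E in +x, so E = (47.0, 0). GC runs at 138.2° with |GC| = 22.2, so C = (-16.5, 14.8). T is determined by |CT| = 53.7 and |TE| = 35.2 together: it lies at the intersection of circle(C, 53.7) and circle(E, 35.2). With |CE| = 65.2, the foot of the radical line on CE is 45.2 from C and the perpendicular offset is √(53.7² − 45.2²) = 29.0. Taking the left-of-CE solution: T = (34.1, 32.7).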